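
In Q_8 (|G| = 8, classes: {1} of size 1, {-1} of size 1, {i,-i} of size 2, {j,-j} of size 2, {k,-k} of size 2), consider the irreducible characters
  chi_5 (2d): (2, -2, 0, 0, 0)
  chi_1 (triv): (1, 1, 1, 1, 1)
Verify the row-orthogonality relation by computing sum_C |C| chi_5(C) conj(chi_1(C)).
Sum = 0; so <chi_5, chi_1> = 0 (distinct irreducibles are orthogonal).

Argument: Compute term by term over conjugacy classes (|C| * chi_5(C) * conj(chi_1(C))):
  1*(2)*conj(1) + 1*(-2)*conj(1) + 2*(0)*conj(1) + 2*(0)*conj(1) + 2*(0)*conj(1)
  = (2) + (-2) + (0) + (0) + (0)
  = 0.
Dividing by |G| = 8 gives 0/8 = 0, matching the row-orthogonality relation <chi_5, chi_1> = [chi_5 = chi_1].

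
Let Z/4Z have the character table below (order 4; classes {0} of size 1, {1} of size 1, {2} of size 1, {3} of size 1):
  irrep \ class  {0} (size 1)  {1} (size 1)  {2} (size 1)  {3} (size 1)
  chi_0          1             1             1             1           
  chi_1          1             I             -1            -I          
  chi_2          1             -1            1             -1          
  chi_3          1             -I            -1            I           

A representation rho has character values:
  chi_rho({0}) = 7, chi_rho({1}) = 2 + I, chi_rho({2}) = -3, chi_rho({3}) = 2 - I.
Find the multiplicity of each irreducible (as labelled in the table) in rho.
Multiplicities: chi_0: 2, chi_1: 3, chi_2: 0, chi_3: 2.

Working: Use <chi_rho, chi> = (1/|G|) sum_C |C| * chi_rho(C) * conj(chi(C)) with |G| = 4 for each irreducible chi in the table:
  <chi_rho, chi_0> = (1/4)[1*(7)*conj(1) + 1*(2 + I)*conj(1) + 1*(-3)*conj(1) + 1*(2 - I)*conj(1)]
      = (1/4)[(7) + (2 + I) + (-3) + (2 - I)] = 8/4 = 2
  <chi_rho, chi_1> = (1/4)[1*(7)*conj(1) + 1*(2 + I)*conj(I) + 1*(-3)*conj(-1) + 1*(2 - I)*conj(-I)]
      = (1/4)[(7) + (1 - 2*I) + (3) + (1 + 2*I)] = 12/4 = 3
  <chi_rho, chi_2> = (1/4)[1*(7)*conj(1) + 1*(2 + I)*conj(-1) + 1*(-3)*conj(1) + 1*(2 - I)*conj(-1)]
      = (1/4)[(7) + (-2 - I) + (-3) + (-2 + I)] = 0/4 = 0
  <chi_rho, chi_3> = (1/4)[1*(7)*conj(1) + 1*(2 + I)*conj(-I) + 1*(-3)*conj(-1) + 1*(2 - I)*conj(I)]
      = (1/4)[(7) + (-1 + 2*I) + (3) + (-1 - 2*I)] = 8/4 = 2
(Exp terms are combined using exp(i*s)*conj(exp(i*t)) = exp(i*(s-t)), and sums of them are collapsed using the identity that for every m > 1 the m distinct m-th roots of unity sum to 0, e.g. 1 + exp(2*I*pi/3) + exp(-2*I*pi/3) = 0.)
Dimension check: dim(rho) = sum (mult * dim) = 2*1 + 3*1 + 0*1 + 2*1 = 7 = chi_rho(e) = 7.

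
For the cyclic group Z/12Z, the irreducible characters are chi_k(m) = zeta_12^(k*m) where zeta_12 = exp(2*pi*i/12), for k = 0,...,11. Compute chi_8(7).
chi_8(7) = zeta_12^56 = exp(-2*I*pi/3)

Details: chi_8(7) = zeta_12^(8*7) = zeta_12^56. Since zeta_12^12 = 1, this equals zeta_12^8 = exp(2*pi*i*8/12) = exp(-2*I*pi/3).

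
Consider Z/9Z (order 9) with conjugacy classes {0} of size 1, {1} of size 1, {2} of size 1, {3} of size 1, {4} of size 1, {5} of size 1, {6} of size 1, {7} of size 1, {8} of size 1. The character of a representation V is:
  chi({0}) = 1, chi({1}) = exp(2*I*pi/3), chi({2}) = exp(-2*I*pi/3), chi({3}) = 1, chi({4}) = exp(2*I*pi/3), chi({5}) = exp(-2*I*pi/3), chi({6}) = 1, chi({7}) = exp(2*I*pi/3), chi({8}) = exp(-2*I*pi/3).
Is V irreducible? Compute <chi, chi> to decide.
Irreducible: <chi, chi> = 1.

Justification: <chi, chi> = (1/|G|) sum_C |C| * |chi(C)|^2 = (1/9)[1*|1|^2 + 1*|exp(2*I*pi/3)|^2 + 1*|exp(-2*I*pi/3)|^2 + 1*|1|^2 + 1*|exp(2*I*pi/3)|^2 + 1*|exp(-2*I*pi/3)|^2 + 1*|1|^2 + 1*|exp(2*I*pi/3)|^2 + 1*|exp(-2*I*pi/3)|^2]
  = (1/9)[(1) + (1) + (1) + (1) + (1) + (1) + (1) + (1) + (1)] = 9/9 = 1.
(Exp terms are combined using exp(i*s)*conj(exp(i*t)) = exp(i*(s-t)), and sums of them are collapsed using the identity that for every m > 1 the m distinct m-th roots of unity sum to 0, e.g. 1 + exp(2*I*pi/3) + exp(-2*I*pi/3) = 0.)
A character is irreducible iff <chi, chi> = 1, so this representation is irreducible.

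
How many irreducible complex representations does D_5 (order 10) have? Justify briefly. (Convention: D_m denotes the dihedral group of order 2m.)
4

Proof sketch: The number of irreducible complex representations of a finite group equals its number of conjugacy classes. D_5 has 4 conjugacy classes ((n+3)/2 for n odd), so D_5 (order 10) has exactly 4 irreducible complex representations.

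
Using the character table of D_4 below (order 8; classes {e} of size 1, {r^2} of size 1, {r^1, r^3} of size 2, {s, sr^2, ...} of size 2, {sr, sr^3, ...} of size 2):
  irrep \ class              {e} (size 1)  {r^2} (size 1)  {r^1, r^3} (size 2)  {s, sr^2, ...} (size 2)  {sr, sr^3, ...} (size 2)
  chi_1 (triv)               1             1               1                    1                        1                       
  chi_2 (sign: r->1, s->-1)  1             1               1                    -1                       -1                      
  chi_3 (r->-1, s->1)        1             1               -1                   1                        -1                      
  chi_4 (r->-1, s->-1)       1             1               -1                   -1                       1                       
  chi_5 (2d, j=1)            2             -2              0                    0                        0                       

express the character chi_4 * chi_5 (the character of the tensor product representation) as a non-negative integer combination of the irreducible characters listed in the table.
chi_4 tensor chi_5 = chi_5 (all other irreducibles have multiplicity 0).

Working: The character of a tensor product is the pointwise product (chi_4 * chi_5)(C) = chi_4(C) * chi_5(C):
  {e}: (1)*(2), {r^2}: (1)*(-2), {r^1, r^3}: (-1)*(0), {s, sr^2, ...}: (-1)*(0), {sr, sr^3, ...}: (1)*(0)
so (chi_4 * chi_5) takes values
  {e} -> 2, {r^2} -> -2, {r^1, r^3} -> 0, {s, sr^2, ...} -> 0, {sr, sr^3, ...} -> 0.
Now take the inner product of this character with each irreducible chi from the table, <chi_4*chi_5, chi> = (1/8) sum_C |C| (chi_4*chi_5)(C) conj(chi(C)):
  <chi_4*chi_5, chi_1> = (1/8)[1*(2)*conj(1) + 1*(-2)*conj(1) + 2*(0)*conj(1) + 2*(0)*conj(1) + 2*(0)*conj(1)]
      = (1/8)[(2) + (-2) + (0) + (0) + (0)] = 0/8 = 0
  <chi_4*chi_5, chi_2> = (1/8)[1*(2)*conj(1) + 1*(-2)*conj(1) + 2*(0)*conj(1) + 2*(0)*conj(-1) + 2*(0)*conj(-1)]
      = (1/8)[(2) + (-2) + (0) + (0) + (0)] = 0/8 = 0
  <chi_4*chi_5, chi_3> = (1/8)[1*(2)*conj(1) + 1*(-2)*conj(1) + 2*(0)*conj(-1) + 2*(0)*conj(1) + 2*(0)*conj(-1)]
      = (1/8)[(2) + (-2) + (0) + (0) + (0)] = 0/8 = 0
  <chi_4*chi_5, chi_4> = (1/8)[1*(2)*conj(1) + 1*(-2)*conj(1) + 2*(0)*conj(-1) + 2*(0)*conj(-1) + 2*(0)*conj(1)]
      = (1/8)[(2) + (-2) + (0) + (0) + (0)] = 0/8 = 0
  <chi_4*chi_5, chi_5> = (1/8)[1*(2)*conj(2) + 1*(-2)*conj(-2) + 2*(0)*conj(0) + 2*(0)*conj(0) + 2*(0)*conj(0)]
      = (1/8)[(4) + (4) + (0) + (0) + (0)] = 8/8 = 1
Hence the multiplicities are chi_5: 1. Dimension check: dim(chi_4)*dim(chi_5) = 1*2 = 2 and sum (mult * dim) = 1*2 = 2.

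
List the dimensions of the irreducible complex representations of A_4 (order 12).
Dimensions: 1, 1, 1, 3

Proof sketch: There are 4 irreducibles (= number of conjugacy classes). Their dimensions d_i satisfy sum d_i^2 = |G| = 12: 1 + 1 + 1 + 9 = 12.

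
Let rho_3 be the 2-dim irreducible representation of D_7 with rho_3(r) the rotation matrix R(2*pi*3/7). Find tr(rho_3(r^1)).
chi_{rho_3}(r^1) = 2*cos(2*pi*3*1/7) = -2*cos(pi/7)

Justification: rho_3(r^1) is rotation by angle 2*pi*3*1/7, whose trace is 2*cos(2*pi*3*1/7) = -2*cos(pi/7).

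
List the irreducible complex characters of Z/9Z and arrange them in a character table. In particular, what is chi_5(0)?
Character table of Z/9Z (irreps indexed chi_0,...,chi_8 with chi_k(m) = zeta_9^(k*m), zeta_9 = exp(2*pi*i/9)):
  irrep \ class  {0} (size 1)  {1} (size 1)    {2} (size 1)    {3} (size 1)    {4} (size 1)    {5} (size 1)    {6} (size 1)    {7} (size 1)    {8} (size 1)  
  chi_0          1             1               1               1               1               1               1               1               1             
  chi_1          1             exp(2*I*pi/9)   exp(4*I*pi/9)   exp(2*I*pi/3)   exp(8*I*pi/9)   exp(-8*I*pi/9)  exp(-2*I*pi/3)  exp(-4*I*pi/9)  exp(-2*I*pi/9)
  chi_2          1             exp(4*I*pi/9)   exp(8*I*pi/9)   exp(-2*I*pi/3)  exp(-2*I*pi/9)  exp(2*I*pi/9)   exp(2*I*pi/3)   exp(-8*I*pi/9)  exp(-4*I*pi/9)
  chi_3          1             exp(2*I*pi/3)   exp(-2*I*pi/3)  1               exp(2*I*pi/3)   exp(-2*I*pi/3)  1               exp(2*I*pi/3)   exp(-2*I*pi/3)
  chi_4          1             exp(8*I*pi/9)   exp(-2*I*pi/9)  exp(2*I*pi/3)   exp(-4*I*pi/9)  exp(4*I*pi/9)   exp(-2*I*pi/3)  exp(2*I*pi/9)   exp(-8*I*pi/9)
  chi_5          1             exp(-8*I*pi/9)  exp(2*I*pi/9)   exp(-2*I*pi/3)  exp(4*I*pi/9)   exp(-4*I*pi/9)  exp(2*I*pi/3)   exp(-2*I*pi/9)  exp(8*I*pi/9) 
  chi_6          1             exp(-2*I*pi/3)  exp(2*I*pi/3)   1               exp(-2*I*pi/3)  exp(2*I*pi/3)   1               exp(-2*I*pi/3)  exp(2*I*pi/3) 
  chi_7          1             exp(-4*I*pi/9)  exp(-8*I*pi/9)  exp(2*I*pi/3)   exp(2*I*pi/9)   exp(-2*I*pi/9)  exp(-2*I*pi/3)  exp(8*I*pi/9)   exp(4*I*pi/9) 
  chi_8          1             exp(-2*I*pi/9)  exp(-4*I*pi/9)  exp(-2*I*pi/3)  exp(-8*I*pi/9)  exp(8*I*pi/9)   exp(2*I*pi/3)   exp(4*I*pi/9)   exp(2*I*pi/9) 

Spot check: chi_5(0) = zeta_9^(5*0) = zeta_9^0 = 1.

Explanation: Z/9Z is abelian, so all 9 irreducible complex representations are 1-dimensional. They are given by chi_k(m) = zeta_9^(k*m) for k = 0,...,8. Row orthogonality: sum_m chi_k(m) conj(chi_l(m)) = 9 * [k = l].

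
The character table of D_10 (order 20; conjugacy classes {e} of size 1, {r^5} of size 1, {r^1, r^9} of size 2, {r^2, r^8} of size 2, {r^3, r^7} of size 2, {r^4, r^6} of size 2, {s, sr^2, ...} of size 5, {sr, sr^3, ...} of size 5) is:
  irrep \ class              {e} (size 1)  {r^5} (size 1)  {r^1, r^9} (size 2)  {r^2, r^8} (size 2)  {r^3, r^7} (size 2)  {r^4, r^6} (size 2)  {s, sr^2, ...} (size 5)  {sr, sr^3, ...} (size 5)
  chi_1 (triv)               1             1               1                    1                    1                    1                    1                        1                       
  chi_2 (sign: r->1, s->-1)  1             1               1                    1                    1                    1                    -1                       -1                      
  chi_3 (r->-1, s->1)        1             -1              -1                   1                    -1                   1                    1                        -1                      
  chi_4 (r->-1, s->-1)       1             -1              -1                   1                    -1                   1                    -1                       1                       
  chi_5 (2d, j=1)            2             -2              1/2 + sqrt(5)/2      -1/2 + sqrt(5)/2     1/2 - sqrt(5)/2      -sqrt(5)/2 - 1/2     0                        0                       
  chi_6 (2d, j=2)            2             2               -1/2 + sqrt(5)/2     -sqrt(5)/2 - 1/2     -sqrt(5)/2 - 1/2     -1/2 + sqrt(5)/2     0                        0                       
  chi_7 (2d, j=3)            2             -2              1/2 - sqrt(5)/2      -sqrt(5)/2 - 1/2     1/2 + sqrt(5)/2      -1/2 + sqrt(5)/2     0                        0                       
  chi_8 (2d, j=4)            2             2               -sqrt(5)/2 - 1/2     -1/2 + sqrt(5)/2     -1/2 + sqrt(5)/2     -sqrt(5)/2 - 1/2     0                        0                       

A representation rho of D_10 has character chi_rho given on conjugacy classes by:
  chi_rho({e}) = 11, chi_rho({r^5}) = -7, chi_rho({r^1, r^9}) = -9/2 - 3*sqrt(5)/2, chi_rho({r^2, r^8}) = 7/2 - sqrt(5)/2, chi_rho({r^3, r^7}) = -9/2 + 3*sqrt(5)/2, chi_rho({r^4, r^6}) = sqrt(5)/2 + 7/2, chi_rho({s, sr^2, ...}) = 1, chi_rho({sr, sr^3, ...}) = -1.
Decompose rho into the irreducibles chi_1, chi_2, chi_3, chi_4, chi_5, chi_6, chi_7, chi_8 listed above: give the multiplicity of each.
Multiplicities: chi_1: 0, chi_2: 0, chi_3: 3, chi_4: 2, chi_5: 0, chi_6: 0, chi_7: 2, chi_8: 1.

Reasoning: Use <chi_rho, chi> = (1/|G|) sum_C |C| * chi_rho(C) * conj(chi(C)) with |G| = 20 for each irreducible chi in the table:
  <chi_rho, chi_1> = (1/20)[1*(11)*conj(1) + 1*(-7)*conj(1) + 2*(-9/2 - 3*sqrt(5)/2)*conj(1) + 2*(7/2 - sqrt(5)/2)*conj(1) + 2*(-9/2 + 3*sqrt(5)/2)*conj(1) + 2*(sqrt(5)/2 + 7/2)*conj(1) + 5*(1)*conj(1) + 5*(-1)*conj(1)]
      = (1/20)[(11) + (-7) + (-9 - 3*sqrt(5)) + (7 - sqrt(5)) + (-9 + 3*sqrt(5)) + (sqrt(5) + 7) + (5) + (-5)] = 0/20 = 0
  <chi_rho, chi_2> = (1/20)[1*(11)*conj(1) + 1*(-7)*conj(1) + 2*(-9/2 - 3*sqrt(5)/2)*conj(1) + 2*(7/2 - sqrt(5)/2)*conj(1) + 2*(-9/2 + 3*sqrt(5)/2)*conj(1) + 2*(sqrt(5)/2 + 7/2)*conj(1) + 5*(1)*conj(-1) + 5*(-1)*conj(-1)]
      = (1/20)[(11) + (-7) + (-9 - 3*sqrt(5)) + (7 - sqrt(5)) + (-9 + 3*sqrt(5)) + (sqrt(5) + 7) + (-5) + (5)] = 0/20 = 0
  <chi_rho, chi_3> = (1/20)[1*(11)*conj(1) + 1*(-7)*conj(-1) + 2*(-9/2 - 3*sqrt(5)/2)*conj(-1) + 2*(7/2 - sqrt(5)/2)*conj(1) + 2*(-9/2 + 3*sqrt(5)/2)*conj(-1) + 2*(sqrt(5)/2 + 7/2)*conj(1) + 5*(1)*conj(1) + 5*(-1)*conj(-1)]
      = (1/20)[(11) + (7) + (3*sqrt(5) + 9) + (7 - sqrt(5)) + (9 - 3*sqrt(5)) + (sqrt(5) + 7) + (5) + (5)] = 60/20 = 3
  <chi_rho, chi_4> = (1/20)[1*(11)*conj(1) + 1*(-7)*conj(-1) + 2*(-9/2 - 3*sqrt(5)/2)*conj(-1) + 2*(7/2 - sqrt(5)/2)*conj(1) + 2*(-9/2 + 3*sqrt(5)/2)*conj(-1) + 2*(sqrt(5)/2 + 7/2)*conj(1) + 5*(1)*conj(-1) + 5*(-1)*conj(1)]
      = (1/20)[(11) + (7) + (3*sqrt(5) + 9) + (7 - sqrt(5)) + (9 - 3*sqrt(5)) + (sqrt(5) + 7) + (-5) + (-5)] = 40/20 = 2
  <chi_rho, chi_5> = (1/20)[1*(11)*conj(2) + 1*(-7)*conj(-2) + 2*(-9/2 - 3*sqrt(5)/2)*conj(1/2 + sqrt(5)/2) + 2*(7/2 - sqrt(5)/2)*conj(-1/2 + sqrt(5)/2) + 2*(-9/2 + 3*sqrt(5)/2)*conj(1/2 - sqrt(5)/2) + 2*(sqrt(5)/2 + 7/2)*conj(-sqrt(5)/2 - 1/2) + 5*(1)*conj(0) + 5*(-1)*conj(0)]
      = (1/20)[(22) + (14) + (-6*sqrt(5) - 12) + (-6 + 4*sqrt(5)) + (-12 + 6*sqrt(5)) + (-4*sqrt(5) - 6) + (0) + (0)] = 0/20 = 0
  <chi_rho, chi_6> = (1/20)[1*(11)*conj(2) + 1*(-7)*conj(2) + 2*(-9/2 - 3*sqrt(5)/2)*conj(-1/2 + sqrt(5)/2) + 2*(7/2 - sqrt(5)/2)*conj(-sqrt(5)/2 - 1/2) + 2*(-9/2 + 3*sqrt(5)/2)*conj(-sqrt(5)/2 - 1/2) + 2*(sqrt(5)/2 + 7/2)*conj(-1/2 + sqrt(5)/2) + 5*(1)*conj(0) + 5*(-1)*conj(0)]
      = (1/20)[(22) + (-14) + (-3*sqrt(5) - 3) + (-3*sqrt(5) - 1) + (-3 + 3*sqrt(5)) + (-1 + 3*sqrt(5)) + (0) + (0)] = 0/20 = 0
  <chi_rho, chi_7> = (1/20)[1*(11)*conj(2) + 1*(-7)*conj(-2) + 2*(-9/2 - 3*sqrt(5)/2)*conj(1/2 - sqrt(5)/2) + 2*(7/2 - sqrt(5)/2)*conj(-sqrt(5)/2 - 1/2) + 2*(-9/2 + 3*sqrt(5)/2)*conj(1/2 + sqrt(5)/2) + 2*(sqrt(5)/2 + 7/2)*conj(-1/2 + sqrt(5)/2) + 5*(1)*conj(0) + 5*(-1)*conj(0)]
      = (1/20)[(22) + (14) + (3 + 3*sqrt(5)) + (-3*sqrt(5) - 1) + (3 - 3*sqrt(5)) + (-1 + 3*sqrt(5)) + (0) + (0)] = 40/20 = 2
  <chi_rho, chi_8> = (1/20)[1*(11)*conj(2) + 1*(-7)*conj(2) + 2*(-9/2 - 3*sqrt(5)/2)*conj(-sqrt(5)/2 - 1/2) + 2*(7/2 - sqrt(5)/2)*conj(-1/2 + sqrt(5)/2) + 2*(-9/2 + 3*sqrt(5)/2)*conj(-1/2 + sqrt(5)/2) + 2*(sqrt(5)/2 + 7/2)*conj(-sqrt(5)/2 - 1/2) + 5*(1)*conj(0) + 5*(-1)*conj(0)]
      = (1/20)[(22) + (-14) + (12 + 6*sqrt(5)) + (-6 + 4*sqrt(5)) + (12 - 6*sqrt(5)) + (-4*sqrt(5) - 6) + (0) + (0)] = 20/20 = 1
Dimension check: dim(rho) = sum (mult * dim) = 0*1 + 0*1 + 3*1 + 2*1 + 0*2 + 0*2 + 2*2 + 1*2 = 11 = chi_rho(e) = 11.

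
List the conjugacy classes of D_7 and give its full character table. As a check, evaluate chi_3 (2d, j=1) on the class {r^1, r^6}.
Conjugacy classes: {e} of size 1, {r^1, r^6} of size 2, {r^2, r^5} of size 2, {r^3, r^4} of size 2, {s, sr, ..., sr^6} of size 7.
Character table:
  irrep \ class              {e} (size 1)  {r^1, r^6} (size 2)  {r^2, r^5} (size 2)  {r^3, r^4} (size 2)  {s, sr, ..., sr^6} (size 7)
  chi_1 (triv)               1             1                    1                    1                    1                          
  chi_2 (sign: r->1, s->-1)  1             1                    1                    1                    -1                         
  chi_3 (2d, j=1)            2             2*cos(2*pi/7)        -2*cos(3*pi/7)       -2*cos(pi/7)         0                          
  chi_4 (2d, j=2)            2             -2*cos(3*pi/7)       -2*cos(pi/7)         2*cos(2*pi/7)        0                          
  chi_5 (2d, j=3)            2             -2*cos(pi/7)         2*cos(2*pi/7)        -2*cos(3*pi/7)       0                          

Spot check: chi_3 (2d, j=1) on {r^1, r^6} = 2*cos(2*pi/7).

Working: D_7 has order 2*7 = 14 with 5 conjugacy classes, hence 5 irreducibles. Sum of squared dims 1 + 1 + 4 + 4 + 4 = 14 = |G|. Linear characters come from the abelianisation; the 2-dimensional irreps have character r^k -> 2*cos(2*pi*j*k/7), reflections -> 0.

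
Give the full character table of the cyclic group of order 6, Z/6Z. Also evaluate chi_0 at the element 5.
Character table of Z/6Z (irreps indexed chi_0,...,chi_5 with chi_k(m) = zeta_6^(k*m), zeta_6 = exp(2*pi*i/6)):
  irrep \ class  {0} (size 1)  {1} (size 1)    {2} (size 1)    {3} (size 1)  {4} (size 1)    {5} (size 1)  
  chi_0          1             1               1               1             1               1             
  chi_1          1             exp(I*pi/3)     exp(2*I*pi/3)   -1            exp(-2*I*pi/3)  exp(-I*pi/3)  
  chi_2          1             exp(2*I*pi/3)   exp(-2*I*pi/3)  1             exp(2*I*pi/3)   exp(-2*I*pi/3)
  chi_3          1             -1              1               -1            1               -1            
  chi_4          1             exp(-2*I*pi/3)  exp(2*I*pi/3)   1             exp(-2*I*pi/3)  exp(2*I*pi/3) 
  chi_5          1             exp(-I*pi/3)    exp(-2*I*pi/3)  -1            exp(2*I*pi/3)   exp(I*pi/3)   

Spot check: chi_0(5) = zeta_6^(0*5) = zeta_6^0 = 1.

Details: Z/6Z is abelian, so all 6 irreducible complex representations are 1-dimensional. They are given by chi_k(m) = zeta_6^(k*m) for k = 0,...,5. Row orthogonality: sum_m chi_k(m) conj(chi_l(m)) = 6 * [k = l].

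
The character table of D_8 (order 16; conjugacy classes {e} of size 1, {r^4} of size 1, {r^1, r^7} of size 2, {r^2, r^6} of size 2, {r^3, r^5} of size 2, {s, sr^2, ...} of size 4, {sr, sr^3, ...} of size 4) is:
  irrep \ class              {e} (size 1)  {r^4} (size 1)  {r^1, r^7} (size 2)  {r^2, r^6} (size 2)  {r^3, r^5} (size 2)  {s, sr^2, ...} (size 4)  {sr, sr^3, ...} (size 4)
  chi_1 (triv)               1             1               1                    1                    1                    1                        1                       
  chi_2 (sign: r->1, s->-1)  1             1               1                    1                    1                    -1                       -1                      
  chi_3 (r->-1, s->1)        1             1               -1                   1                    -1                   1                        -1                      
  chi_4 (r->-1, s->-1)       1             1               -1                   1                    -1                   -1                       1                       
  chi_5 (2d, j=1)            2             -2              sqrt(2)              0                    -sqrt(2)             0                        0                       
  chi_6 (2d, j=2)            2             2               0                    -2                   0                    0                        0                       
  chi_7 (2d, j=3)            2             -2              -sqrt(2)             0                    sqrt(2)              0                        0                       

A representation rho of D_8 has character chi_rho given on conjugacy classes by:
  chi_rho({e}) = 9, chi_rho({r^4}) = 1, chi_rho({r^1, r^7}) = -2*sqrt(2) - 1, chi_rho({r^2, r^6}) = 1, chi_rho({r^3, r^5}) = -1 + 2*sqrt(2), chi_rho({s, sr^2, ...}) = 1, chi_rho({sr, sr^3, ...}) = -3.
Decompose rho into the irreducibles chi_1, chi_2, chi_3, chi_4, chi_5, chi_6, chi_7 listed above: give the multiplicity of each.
Multiplicities: chi_1: 0, chi_2: 1, chi_3: 2, chi_4: 0, chi_5: 0, chi_6: 1, chi_7: 2.

Use <chi_rho, chi> = (1/|G|) sum_C |C| * chi_rho(C) * conj(chi(C)) with |G| = 16 for each irreducible chi in the table:
  <chi_rho, chi_1> = (1/16)[1*(9)*conj(1) + 1*(1)*conj(1) + 2*(-2*sqrt(2) - 1)*conj(1) + 2*(1)*conj(1) + 2*(-1 + 2*sqrt(2))*conj(1) + 4*(1)*conj(1) + 4*(-3)*conj(1)]
      = (1/16)[(9) + (1) + (-4*sqrt(2) - 2) + (2) + (-2 + 4*sqrt(2)) + (4) + (-12)] = 0/16 = 0
  <chi_rho, chi_2> = (1/16)[1*(9)*conj(1) + 1*(1)*conj(1) + 2*(-2*sqrt(2) - 1)*conj(1) + 2*(1)*conj(1) + 2*(-1 + 2*sqrt(2))*conj(1) + 4*(1)*conj(-1) + 4*(-3)*conj(-1)]
      = (1/16)[(9) + (1) + (-4*sqrt(2) - 2) + (2) + (-2 + 4*sqrt(2)) + (-4) + (12)] = 16/16 = 1
  <chi_rho, chi_3> = (1/16)[1*(9)*conj(1) + 1*(1)*conj(1) + 2*(-2*sqrt(2) - 1)*conj(-1) + 2*(1)*conj(1) + 2*(-1 + 2*sqrt(2))*conj(-1) + 4*(1)*conj(1) + 4*(-3)*conj(-1)]
      = (1/16)[(9) + (1) + (2 + 4*sqrt(2)) + (2) + (2 - 4*sqrt(2)) + (4) + (12)] = 32/16 = 2
  <chi_rho, chi_4> = (1/16)[1*(9)*conj(1) + 1*(1)*conj(1) + 2*(-2*sqrt(2) - 1)*conj(-1) + 2*(1)*conj(1) + 2*(-1 + 2*sqrt(2))*conj(-1) + 4*(1)*conj(-1) + 4*(-3)*conj(1)]
      = (1/16)[(9) + (1) + (2 + 4*sqrt(2)) + (2) + (2 - 4*sqrt(2)) + (-4) + (-12)] = 0/16 = 0
  <chi_rho, chi_5> = (1/16)[1*(9)*conj(2) + 1*(1)*conj(-2) + 2*(-2*sqrt(2) - 1)*conj(sqrt(2)) + 2*(1)*conj(0) + 2*(-1 + 2*sqrt(2))*conj(-sqrt(2)) + 4*(1)*conj(0) + 4*(-3)*conj(0)]
      = (1/16)[(18) + (-2) + (-8 - 2*sqrt(2)) + (0) + (-8 + 2*sqrt(2)) + (0) + (0)] = 0/16 = 0
  <chi_rho, chi_6> = (1/16)[1*(9)*conj(2) + 1*(1)*conj(2) + 2*(-2*sqrt(2) - 1)*conj(0) + 2*(1)*conj(-2) + 2*(-1 + 2*sqrt(2))*conj(0) + 4*(1)*conj(0) + 4*(-3)*conj(0)]
      = (1/16)[(18) + (2) + (0) + (-4) + (0) + (0) + (0)] = 16/16 = 1
  <chi_rho, chi_7> = (1/16)[1*(9)*conj(2) + 1*(1)*conj(-2) + 2*(-2*sqrt(2) - 1)*conj(-sqrt(2)) + 2*(1)*conj(0) + 2*(-1 + 2*sqrt(2))*conj(sqrt(2)) + 4*(1)*conj(0) + 4*(-3)*conj(0)]
      = (1/16)[(18) + (-2) + (2*sqrt(2) + 8) + (0) + (8 - 2*sqrt(2)) + (0) + (0)] = 32/16 = 2
Dimension check: dim(rho) = sum (mult * dim) = 0*1 + 1*1 + 2*1 + 0*1 + 0*2 + 1*2 + 2*2 = 9 = chi_rho(e) = 9.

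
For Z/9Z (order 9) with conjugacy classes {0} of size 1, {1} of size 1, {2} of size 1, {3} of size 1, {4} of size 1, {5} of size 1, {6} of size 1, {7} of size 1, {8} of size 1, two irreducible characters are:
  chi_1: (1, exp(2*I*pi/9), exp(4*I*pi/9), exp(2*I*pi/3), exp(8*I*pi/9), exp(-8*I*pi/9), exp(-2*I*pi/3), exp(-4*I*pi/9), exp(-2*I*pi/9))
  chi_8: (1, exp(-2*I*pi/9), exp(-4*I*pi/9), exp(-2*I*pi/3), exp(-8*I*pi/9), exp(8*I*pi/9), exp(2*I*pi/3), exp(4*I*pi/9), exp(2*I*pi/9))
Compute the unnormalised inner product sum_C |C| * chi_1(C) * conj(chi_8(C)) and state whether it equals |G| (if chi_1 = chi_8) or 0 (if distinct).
Sum = 0; so <chi_1, chi_8> = 0 (distinct irreducibles are orthogonal).

Derivation: Compute term by term over conjugacy classes (|C| * chi_1(C) * conj(chi_8(C))):
  1*(1)*conj(1) + 1*(exp(2*I*pi/9))*conj(exp(-2*I*pi/9)) + 1*(exp(4*I*pi/9))*conj(exp(-4*I*pi/9)) + 1*(exp(2*I*pi/3))*conj(exp(-2*I*pi/3)) + 1*(exp(8*I*pi/9))*conj(exp(-8*I*pi/9)) + 1*(exp(-8*I*pi/9))*conj(exp(8*I*pi/9)) + 1*(exp(-2*I*pi/3))*conj(exp(2*I*pi/3)) + 1*(exp(-4*I*pi/9))*conj(exp(4*I*pi/9)) + 1*(exp(-2*I*pi/9))*conj(exp(2*I*pi/9))
  = (1) + (exp(4*I*pi/9)) + (exp(8*I*pi/9)) + (exp(-2*I*pi/3)) + (exp(-2*I*pi/9)) + (exp(2*I*pi/9)) + (exp(2*I*pi/3)) + (exp(-8*I*pi/9)) + (exp(-4*I*pi/9))
  = 0.
(Exp terms are combined using exp(i*s)*conj(exp(i*t)) = exp(i*(s-t)), and sums of them are collapsed using the identity that for every m > 1 the m distinct m-th roots of unity sum to 0, e.g. 1 + exp(2*I*pi/3) + exp(-2*I*pi/3) = 0.)
Dividing by |G| = 9 gives 0/9 = 0, matching the row-orthogonality relation <chi_1, chi_8> = [chi_1 = chi_8].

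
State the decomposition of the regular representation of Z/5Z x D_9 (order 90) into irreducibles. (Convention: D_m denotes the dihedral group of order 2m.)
Each irreducible V_i of dimension d_i appears with multiplicity d_i, i.e. rho_reg = (direct sum over all irreducibles V_i) d_i V_i. The irreducible dimensions for Z/5Z x D_9 are 1, 1, 1, 1, 1, 1, 1, 1, 1, 1, 2, 2, 2, 2, 2, 2, 2, 2, 2, 2, 2, 2, 2, 2, 2, 2, 2, 2, 2, 2: 10 irreducibles of dimension 1, each with multiplicity 1; 20 irreducibles of dimension 2, each with multiplicity 2. Total dimension 10*1*1 + 20*2*2 = 90 = |G|.

General theorem: in the regular representation of a finite group G, each irreducible appears with multiplicity equal to its dimension. Check: dim(rho_reg) = sum d_i^2 = 1 + 1 + 1 + 1 + 1 + 1 + 1 + 1 + 1 + 1 + 4 + 4 + 4 + 4 + 4 + 4 + 4 + 4 + 4 + 4 + 4 + 4 + 4 + 4 + 4 + 4 + 4 + 4 + 4 + 4 = 90 = |G|.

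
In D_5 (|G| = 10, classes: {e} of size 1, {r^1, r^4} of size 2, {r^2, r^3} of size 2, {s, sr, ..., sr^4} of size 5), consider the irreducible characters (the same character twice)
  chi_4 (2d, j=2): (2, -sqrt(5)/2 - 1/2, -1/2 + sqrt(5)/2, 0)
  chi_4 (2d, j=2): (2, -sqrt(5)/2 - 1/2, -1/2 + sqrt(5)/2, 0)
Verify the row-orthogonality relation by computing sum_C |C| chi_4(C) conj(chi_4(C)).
Sum = 10 = |G| = 10; so <chi_4, chi_4> = 1 (norm-1 confirms irreducibility).

Details: Compute term by term over conjugacy classes (|C| * chi_4(C) * conj(chi_4(C))):
  1*(2)*conj(2) + 2*(-sqrt(5)/2 - 1/2)*conj(-sqrt(5)/2 - 1/2) + 2*(-1/2 + sqrt(5)/2)*conj(-1/2 + sqrt(5)/2) + 5*(0)*conj(0)
  = (4) + (sqrt(5) + 3) + (3 - sqrt(5)) + (0)
  = 10.
Dividing by |G| = 10 gives 10/10 = 1, matching the row-orthogonality relation <chi_4, chi_4> = [chi_4 = chi_4].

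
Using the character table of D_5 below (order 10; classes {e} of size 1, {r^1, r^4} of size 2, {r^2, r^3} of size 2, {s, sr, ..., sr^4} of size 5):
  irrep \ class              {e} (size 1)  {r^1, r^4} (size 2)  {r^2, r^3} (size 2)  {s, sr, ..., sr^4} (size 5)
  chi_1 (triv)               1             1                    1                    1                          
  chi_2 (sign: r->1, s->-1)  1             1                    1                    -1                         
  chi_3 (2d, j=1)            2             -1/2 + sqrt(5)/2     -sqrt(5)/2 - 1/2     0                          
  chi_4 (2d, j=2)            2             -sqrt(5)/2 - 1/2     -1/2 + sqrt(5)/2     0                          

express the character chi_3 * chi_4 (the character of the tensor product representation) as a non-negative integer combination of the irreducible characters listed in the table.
chi_3 tensor chi_4 = chi_3 + chi_4 (all other irreducibles have multiplicity 0).

Justification: The character of a tensor product is the pointwise product (chi_3 * chi_4)(C) = chi_3(C) * chi_4(C):
  {e}: (2)*(2), {r^1, r^4}: (-1/2 + sqrt(5)/2)*(-sqrt(5)/2 - 1/2), {r^2, r^3}: (-sqrt(5)/2 - 1/2)*(-1/2 + sqrt(5)/2), {s, sr, ..., sr^4}: (0)*(0)
so (chi_3 * chi_4) takes values
  {e} -> 4, {r^1, r^4} -> -1, {r^2, r^3} -> -1, {s, sr, ..., sr^4} -> 0.
Now take the inner product of this character with each irreducible chi from the table, <chi_3*chi_4, chi> = (1/10) sum_C |C| (chi_3*chi_4)(C) conj(chi(C)):
  <chi_3*chi_4, chi_1> = (1/10)[1*(4)*conj(1) + 2*(-1)*conj(1) + 2*(-1)*conj(1) + 5*(0)*conj(1)]
      = (1/10)[(4) + (-2) + (-2) + (0)] = 0/10 = 0
  <chi_3*chi_4, chi_2> = (1/10)[1*(4)*conj(1) + 2*(-1)*conj(1) + 2*(-1)*conj(1) + 5*(0)*conj(-1)]
      = (1/10)[(4) + (-2) + (-2) + (0)] = 0/10 = 0
  <chi_3*chi_4, chi_3> = (1/10)[1*(4)*conj(2) + 2*(-1)*conj(-1/2 + sqrt(5)/2) + 2*(-1)*conj(-sqrt(5)/2 - 1/2) + 5*(0)*conj(0)]
      = (1/10)[(8) + (1 - sqrt(5)) + (1 + sqrt(5)) + (0)] = 10/10 = 1
  <chi_3*chi_4, chi_4> = (1/10)[1*(4)*conj(2) + 2*(-1)*conj(-sqrt(5)/2 - 1/2) + 2*(-1)*conj(-1/2 + sqrt(5)/2) + 5*(0)*conj(0)]
      = (1/10)[(8) + (1 + sqrt(5)) + (1 - sqrt(5)) + (0)] = 10/10 = 1
Hence the multiplicities are chi_3: 1, chi_4: 1. Dimension check: dim(chi_3)*dim(chi_4) = 2*2 = 4 and sum (mult * dim) = 1*2 + 1*2 = 4.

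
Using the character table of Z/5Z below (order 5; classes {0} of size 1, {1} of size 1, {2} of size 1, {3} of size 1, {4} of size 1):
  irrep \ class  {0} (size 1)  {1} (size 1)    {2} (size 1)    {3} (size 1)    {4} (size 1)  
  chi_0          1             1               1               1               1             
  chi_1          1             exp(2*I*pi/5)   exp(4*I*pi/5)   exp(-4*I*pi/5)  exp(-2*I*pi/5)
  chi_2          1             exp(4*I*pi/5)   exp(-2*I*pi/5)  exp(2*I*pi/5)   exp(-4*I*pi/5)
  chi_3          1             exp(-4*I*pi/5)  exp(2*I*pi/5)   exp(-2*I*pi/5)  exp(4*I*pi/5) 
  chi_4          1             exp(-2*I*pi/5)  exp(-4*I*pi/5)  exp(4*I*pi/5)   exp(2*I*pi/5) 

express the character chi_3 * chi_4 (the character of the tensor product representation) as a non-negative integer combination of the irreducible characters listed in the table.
chi_3 tensor chi_4 = chi_2 (all other irreducibles have multiplicity 0).

Argument: The character of a tensor product is the pointwise product (chi_3 * chi_4)(C) = chi_3(C) * chi_4(C):
  {0}: (1)*(1), {1}: (exp(-4*I*pi/5))*(exp(-2*I*pi/5)), {2}: (exp(2*I*pi/5))*(exp(-4*I*pi/5)), {3}: (exp(-2*I*pi/5))*(exp(4*I*pi/5)), {4}: (exp(4*I*pi/5))*(exp(2*I*pi/5))
so (chi_3 * chi_4) takes values
  {0} -> 1, {1} -> exp(4*I*pi/5), {2} -> exp(-2*I*pi/5), {3} -> exp(2*I*pi/5), {4} -> exp(-4*I*pi/5).
Now take the inner product of this character with each irreducible chi from the table, <chi_3*chi_4, chi> = (1/5) sum_C |C| (chi_3*chi_4)(C) conj(chi(C)):
  <chi_3*chi_4, chi_0> = (1/5)[1*(1)*conj(1) + 1*(exp(4*I*pi/5))*conj(1) + 1*(exp(-2*I*pi/5))*conj(1) + 1*(exp(2*I*pi/5))*conj(1) + 1*(exp(-4*I*pi/5))*conj(1)]
      = (1/5)[(1) + (exp(4*I*pi/5)) + (exp(-2*I*pi/5)) + (exp(2*I*pi/5)) + (exp(-4*I*pi/5))] = 0/5 = 0
  <chi_3*chi_4, chi_1> = (1/5)[1*(1)*conj(1) + 1*(exp(4*I*pi/5))*conj(exp(2*I*pi/5)) + 1*(exp(-2*I*pi/5))*conj(exp(4*I*pi/5)) + 1*(exp(2*I*pi/5))*conj(exp(-4*I*pi/5)) + 1*(exp(-4*I*pi/5))*conj(exp(-2*I*pi/5))]
      = (1/5)[(1) + (exp(2*I*pi/5)) + (exp(4*I*pi/5)) + (exp(-4*I*pi/5)) + (exp(-2*I*pi/5))] = 0/5 = 0
  <chi_3*chi_4, chi_2> = (1/5)[1*(1)*conj(1) + 1*(exp(4*I*pi/5))*conj(exp(4*I*pi/5)) + 1*(exp(-2*I*pi/5))*conj(exp(-2*I*pi/5)) + 1*(exp(2*I*pi/5))*conj(exp(2*I*pi/5)) + 1*(exp(-4*I*pi/5))*conj(exp(-4*I*pi/5))]
      = (1/5)[(1) + (1) + (1) + (1) + (1)] = 5/5 = 1
  <chi_3*chi_4, chi_3> = (1/5)[1*(1)*conj(1) + 1*(exp(4*I*pi/5))*conj(exp(-4*I*pi/5)) + 1*(exp(-2*I*pi/5))*conj(exp(2*I*pi/5)) + 1*(exp(2*I*pi/5))*conj(exp(-2*I*pi/5)) + 1*(exp(-4*I*pi/5))*conj(exp(4*I*pi/5))]
      = (1/5)[(1) + (exp(-2*I*pi/5)) + (exp(-4*I*pi/5)) + (exp(4*I*pi/5)) + (exp(2*I*pi/5))] = 0/5 = 0
  <chi_3*chi_4, chi_4> = (1/5)[1*(1)*conj(1) + 1*(exp(4*I*pi/5))*conj(exp(-2*I*pi/5)) + 1*(exp(-2*I*pi/5))*conj(exp(-4*I*pi/5)) + 1*(exp(2*I*pi/5))*conj(exp(4*I*pi/5)) + 1*(exp(-4*I*pi/5))*conj(exp(2*I*pi/5))]
      = (1/5)[(1) + (exp(-4*I*pi/5)) + (exp(2*I*pi/5)) + (exp(-2*I*pi/5)) + (exp(4*I*pi/5))] = 0/5 = 0
(Exp terms are combined using exp(i*s)*conj(exp(i*t)) = exp(i*(s-t)), and sums of them are collapsed using the identity that for every m > 1 the m distinct m-th roots of unity sum to 0, e.g. 1 + exp(2*I*pi/3) + exp(-2*I*pi/3) = 0.)
Hence the multiplicities are chi_2: 1. Dimension check: dim(chi_3)*dim(chi_4) = 1*1 = 1 and sum (mult * dim) = 1*1 = 1.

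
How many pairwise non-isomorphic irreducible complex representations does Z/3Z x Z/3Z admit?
9

Explanation: The number of irreducible complex representations of a finite group equals its number of conjugacy classes. Z/3Z x Z/3Z is abelian of order 9, so every element is its own conjugacy class: 9 classes, so Z/3Z x Z/3Z (order 9) has exactly 9 irreducible complex representations.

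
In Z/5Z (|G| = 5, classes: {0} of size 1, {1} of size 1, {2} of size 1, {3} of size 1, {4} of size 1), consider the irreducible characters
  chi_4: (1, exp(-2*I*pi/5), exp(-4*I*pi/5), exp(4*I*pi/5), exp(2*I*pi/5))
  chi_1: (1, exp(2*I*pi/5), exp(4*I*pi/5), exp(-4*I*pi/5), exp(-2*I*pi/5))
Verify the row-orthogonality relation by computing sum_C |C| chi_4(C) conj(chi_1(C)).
Sum = 0; so <chi_4, chi_1> = 0 (distinct irreducibles are orthogonal).

Details: Compute term by term over conjugacy classes (|C| * chi_4(C) * conj(chi_1(C))):
  1*(1)*conj(1) + 1*(exp(-2*I*pi/5))*conj(exp(2*I*pi/5)) + 1*(exp(-4*I*pi/5))*conj(exp(4*I*pi/5)) + 1*(exp(4*I*pi/5))*conj(exp(-4*I*pi/5)) + 1*(exp(2*I*pi/5))*conj(exp(-2*I*pi/5))
  = (1) + (exp(-4*I*pi/5)) + (exp(2*I*pi/5)) + (exp(-2*I*pi/5)) + (exp(4*I*pi/5))
  = 0.
(Exp terms are combined using exp(i*s)*conj(exp(i*t)) = exp(i*(s-t)), and sums of them are collapsed using the identity that for every m > 1 the m distinct m-th roots of unity sum to 0, e.g. 1 + exp(2*I*pi/3) + exp(-2*I*pi/3) = 0.)
Dividing by |G| = 5 gives 0/5 = 0, matching the row-orthogonality relation <chi_4, chi_1> = [chi_4 = chi_1].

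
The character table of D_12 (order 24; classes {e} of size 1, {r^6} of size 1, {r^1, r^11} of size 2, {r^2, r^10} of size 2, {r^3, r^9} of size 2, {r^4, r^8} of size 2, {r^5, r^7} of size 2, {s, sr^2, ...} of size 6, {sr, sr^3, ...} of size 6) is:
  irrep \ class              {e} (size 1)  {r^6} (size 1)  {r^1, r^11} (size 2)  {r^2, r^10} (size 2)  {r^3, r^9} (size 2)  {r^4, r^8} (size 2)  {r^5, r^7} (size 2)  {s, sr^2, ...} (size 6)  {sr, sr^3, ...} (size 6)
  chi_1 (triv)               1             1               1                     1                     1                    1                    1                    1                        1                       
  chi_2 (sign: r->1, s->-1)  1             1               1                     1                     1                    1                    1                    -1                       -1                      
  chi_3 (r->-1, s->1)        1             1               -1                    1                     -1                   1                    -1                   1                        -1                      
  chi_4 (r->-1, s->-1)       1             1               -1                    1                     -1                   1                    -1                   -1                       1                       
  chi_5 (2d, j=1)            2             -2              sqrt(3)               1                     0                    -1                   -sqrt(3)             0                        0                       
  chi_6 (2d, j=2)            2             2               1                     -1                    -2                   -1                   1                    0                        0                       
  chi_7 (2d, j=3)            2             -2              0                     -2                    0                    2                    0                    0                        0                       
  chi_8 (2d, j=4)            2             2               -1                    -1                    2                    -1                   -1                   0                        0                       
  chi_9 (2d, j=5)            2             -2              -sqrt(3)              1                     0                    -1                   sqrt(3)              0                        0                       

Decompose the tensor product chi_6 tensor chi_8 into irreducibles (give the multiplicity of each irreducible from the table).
chi_6 tensor chi_8 = chi_3 + chi_4 + chi_6 (all other irreducibles have multiplicity 0).

Solution. The character of a tensor product is the pointwise product (chi_6 * chi_8)(C) = chi_6(C) * chi_8(C):
  {e}: (2)*(2), {r^6}: (2)*(2), {r^1, r^11}: (1)*(-1), {r^2, r^10}: (-1)*(-1), {r^3, r^9}: (-2)*(2), {r^4, r^8}: (-1)*(-1), {r^5, r^7}: (1)*(-1), {s, sr^2, ...}: (0)*(0), {sr, sr^3, ...}: (0)*(0)
so (chi_6 * chi_8) takes values
  {e} -> 4, {r^6} -> 4, {r^1, r^11} -> -1, {r^2, r^10} -> 1, {r^3, r^9} -> -4, {r^4, r^8} -> 1, {r^5, r^7} -> -1, {s, sr^2, ...} -> 0, {sr, sr^3, ...} -> 0.
Now take the inner product of this character with each irreducible chi from the table, <chi_6*chi_8, chi> = (1/24) sum_C |C| (chi_6*chi_8)(C) conj(chi(C)):
  <chi_6*chi_8, chi_1> = (1/24)[1*(4)*conj(1) + 1*(4)*conj(1) + 2*(-1)*conj(1) + 2*(1)*conj(1) + 2*(-4)*conj(1) + 2*(1)*conj(1) + 2*(-1)*conj(1) + 6*(0)*conj(1) + 6*(0)*conj(1)]
      = (1/24)[(4) + (4) + (-2) + (2) + (-8) + (2) + (-2) + (0) + (0)] = 0/24 = 0
  <chi_6*chi_8, chi_2> = (1/24)[1*(4)*conj(1) + 1*(4)*conj(1) + 2*(-1)*conj(1) + 2*(1)*conj(1) + 2*(-4)*conj(1) + 2*(1)*conj(1) + 2*(-1)*conj(1) + 6*(0)*conj(-1) + 6*(0)*conj(-1)]
      = (1/24)[(4) + (4) + (-2) + (2) + (-8) + (2) + (-2) + (0) + (0)] = 0/24 = 0
  <chi_6*chi_8, chi_3> = (1/24)[1*(4)*conj(1) + 1*(4)*conj(1) + 2*(-1)*conj(-1) + 2*(1)*conj(1) + 2*(-4)*conj(-1) + 2*(1)*conj(1) + 2*(-1)*conj(-1) + 6*(0)*conj(1) + 6*(0)*conj(-1)]
      = (1/24)[(4) + (4) + (2) + (2) + (8) + (2) + (2) + (0) + (0)] = 24/24 = 1
  <chi_6*chi_8, chi_4> = (1/24)[1*(4)*conj(1) + 1*(4)*conj(1) + 2*(-1)*conj(-1) + 2*(1)*conj(1) + 2*(-4)*conj(-1) + 2*(1)*conj(1) + 2*(-1)*conj(-1) + 6*(0)*conj(-1) + 6*(0)*conj(1)]
      = (1/24)[(4) + (4) + (2) + (2) + (8) + (2) + (2) + (0) + (0)] = 24/24 = 1
  <chi_6*chi_8, chi_5> = (1/24)[1*(4)*conj(2) + 1*(4)*conj(-2) + 2*(-1)*conj(sqrt(3)) + 2*(1)*conj(1) + 2*(-4)*conj(0) + 2*(1)*conj(-1) + 2*(-1)*conj(-sqrt(3)) + 6*(0)*conj(0) + 6*(0)*conj(0)]
      = (1/24)[(8) + (-8) + (-2*sqrt(3)) + (2) + (0) + (-2) + (2*sqrt(3)) + (0) + (0)] = 0/24 = 0
  <chi_6*chi_8, chi_6> = (1/24)[1*(4)*conj(2) + 1*(4)*conj(2) + 2*(-1)*conj(1) + 2*(1)*conj(-1) + 2*(-4)*conj(-2) + 2*(1)*conj(-1) + 2*(-1)*conj(1) + 6*(0)*conj(0) + 6*(0)*conj(0)]
      = (1/24)[(8) + (8) + (-2) + (-2) + (16) + (-2) + (-2) + (0) + (0)] = 24/24 = 1
  <chi_6*chi_8, chi_7> = (1/24)[1*(4)*conj(2) + 1*(4)*conj(-2) + 2*(-1)*conj(0) + 2*(1)*conj(-2) + 2*(-4)*conj(0) + 2*(1)*conj(2) + 2*(-1)*conj(0) + 6*(0)*conj(0) + 6*(0)*conj(0)]
      = (1/24)[(8) + (-8) + (0) + (-4) + (0) + (4) + (0) + (0) + (0)] = 0/24 = 0
  <chi_6*chi_8, chi_8> = (1/24)[1*(4)*conj(2) + 1*(4)*conj(2) + 2*(-1)*conj(-1) + 2*(1)*conj(-1) + 2*(-4)*conj(2) + 2*(1)*conj(-1) + 2*(-1)*conj(-1) + 6*(0)*conj(0) + 6*(0)*conj(0)]
      = (1/24)[(8) + (8) + (2) + (-2) + (-16) + (-2) + (2) + (0) + (0)] = 0/24 = 0
  <chi_6*chi_8, chi_9> = (1/24)[1*(4)*conj(2) + 1*(4)*conj(-2) + 2*(-1)*conj(-sqrt(3)) + 2*(1)*conj(1) + 2*(-4)*conj(0) + 2*(1)*conj(-1) + 2*(-1)*conj(sqrt(3)) + 6*(0)*conj(0) + 6*(0)*conj(0)]
      = (1/24)[(8) + (-8) + (2*sqrt(3)) + (2) + (0) + (-2) + (-2*sqrt(3)) + (0) + (0)] = 0/24 = 0
Hence the multiplicities are chi_3: 1, chi_4: 1, chi_6: 1. Dimension check: dim(chi_6)*dim(chi_8) = 2*2 = 4 and sum (mult * dim) = 1*1 + 1*1 + 1*2 = 4.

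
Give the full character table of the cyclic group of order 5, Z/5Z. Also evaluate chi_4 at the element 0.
Character table of Z/5Z (irreps indexed chi_0,...,chi_4 with chi_k(m) = zeta_5^(k*m), zeta_5 = exp(2*pi*i/5)):
  irrep \ class  {0} (size 1)  {1} (size 1)    {2} (size 1)    {3} (size 1)    {4} (size 1)  
  chi_0          1             1               1               1               1             
  chi_1          1             exp(2*I*pi/5)   exp(4*I*pi/5)   exp(-4*I*pi/5)  exp(-2*I*pi/5)
  chi_2          1             exp(4*I*pi/5)   exp(-2*I*pi/5)  exp(2*I*pi/5)   exp(-4*I*pi/5)
  chi_3          1             exp(-4*I*pi/5)  exp(2*I*pi/5)   exp(-2*I*pi/5)  exp(4*I*pi/5) 
  chi_4          1             exp(-2*I*pi/5)  exp(-4*I*pi/5)  exp(4*I*pi/5)   exp(2*I*pi/5) 

Spot check: chi_4(0) = zeta_5^(4*0) = zeta_5^0 = 1.

Solution. Z/5Z is abelian, so all 5 irreducible complex representations are 1-dimensional. They are given by chi_k(m) = zeta_5^(k*m) for k = 0,...,4. Row orthogonality: sum_m chi_k(m) conj(chi_l(m)) = 5 * [k = l].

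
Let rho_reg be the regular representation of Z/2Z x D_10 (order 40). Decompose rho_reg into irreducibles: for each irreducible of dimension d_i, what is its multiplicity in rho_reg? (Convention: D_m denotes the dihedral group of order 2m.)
Each irreducible V_i of dimension d_i appears with multiplicity d_i, i.e. rho_reg = (direct sum over all irreducibles V_i) d_i V_i. The irreducible dimensions for Z/2Z x D_10 are 1, 1, 1, 1, 1, 1, 1, 1, 2, 2, 2, 2, 2, 2, 2, 2: 8 irreducibles of dimension 1, each with multiplicity 1; 8 irreducibles of dimension 2, each with multiplicity 2. Total dimension 8*1*1 + 8*2*2 = 40 = |G|.

Justification: General theorem: in the regular representation of a finite group G, each irreducible appears with multiplicity equal to its dimension. Check: dim(rho_reg) = sum d_i^2 = 1 + 1 + 1 + 1 + 1 + 1 + 1 + 1 + 4 + 4 + 4 + 4 + 4 + 4 + 4 + 4 = 40 = |G|.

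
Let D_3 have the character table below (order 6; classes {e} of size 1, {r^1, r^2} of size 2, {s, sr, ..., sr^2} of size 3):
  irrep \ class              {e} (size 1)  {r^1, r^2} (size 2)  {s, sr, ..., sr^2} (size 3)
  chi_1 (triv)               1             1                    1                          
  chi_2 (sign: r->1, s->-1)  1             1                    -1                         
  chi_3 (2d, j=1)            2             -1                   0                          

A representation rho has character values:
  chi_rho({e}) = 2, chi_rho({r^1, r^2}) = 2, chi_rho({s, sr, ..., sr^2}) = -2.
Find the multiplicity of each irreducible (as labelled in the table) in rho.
Multiplicities: chi_1: 0, chi_2: 2, chi_3: 0.

Details: Use <chi_rho, chi> = (1/|G|) sum_C |C| * chi_rho(C) * conj(chi(C)) with |G| = 6 for each irreducible chi in the table:
  <chi_rho, chi_1> = (1/6)[1*(2)*conj(1) + 2*(2)*conj(1) + 3*(-2)*conj(1)]
      = (1/6)[(2) + (4) + (-6)] = 0/6 = 0
  <chi_rho, chi_2> = (1/6)[1*(2)*conj(1) + 2*(2)*conj(1) + 3*(-2)*conj(-1)]
      = (1/6)[(2) + (4) + (6)] = 12/6 = 2
  <chi_rho, chi_3> = (1/6)[1*(2)*conj(2) + 2*(2)*conj(-1) + 3*(-2)*conj(0)]
      = (1/6)[(4) + (-4) + (0)] = 0/6 = 0
Dimension check: dim(rho) = sum (mult * dim) = 0*1 + 2*1 + 0*2 = 2 = chi_rho(e) = 2.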